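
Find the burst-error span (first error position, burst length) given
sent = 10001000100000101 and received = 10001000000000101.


XOR: 00000000100000000

Burst at position 8, length 1


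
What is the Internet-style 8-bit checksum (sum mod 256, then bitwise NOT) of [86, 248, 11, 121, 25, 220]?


Sum = 711 mod 256 = 199
Complement = 56

56


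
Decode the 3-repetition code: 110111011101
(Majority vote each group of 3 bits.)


Groups: 110, 111, 011, 101
Majority votes: 1111

1111


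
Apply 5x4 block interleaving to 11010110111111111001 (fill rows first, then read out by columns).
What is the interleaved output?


Matrix:
  1101
  0110
  1111
  1111
  1001
Read columns: 10111111100111010111

10111111100111010111


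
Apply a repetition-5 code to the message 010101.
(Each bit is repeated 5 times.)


Each bit -> 5 copies

000001111100000111110000011111


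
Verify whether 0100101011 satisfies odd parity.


Number of 1s: 5

Yes, parity is correct (5 ones)


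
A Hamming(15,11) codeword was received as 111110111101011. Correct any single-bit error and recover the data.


Syndrome = 0: no error detected

Data: 11011101011 (no errors)


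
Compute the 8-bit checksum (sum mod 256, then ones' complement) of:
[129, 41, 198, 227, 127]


Sum = 722 mod 256 = 210
Complement = 45

45


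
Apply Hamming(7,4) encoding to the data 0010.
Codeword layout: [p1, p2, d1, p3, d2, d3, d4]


Parity bits: p1=0, p2=1, p3=1

0101010


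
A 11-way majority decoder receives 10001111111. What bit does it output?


Ones: 8 out of 11
Threshold: 6

1 (8/11 voted 1)


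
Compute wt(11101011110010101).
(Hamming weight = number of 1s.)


Counting 1s in 11101011110010101

11


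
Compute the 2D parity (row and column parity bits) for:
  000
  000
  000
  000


Row parities: 0000
Column parities: 000

Row P: 0000, Col P: 000, Corner: 0


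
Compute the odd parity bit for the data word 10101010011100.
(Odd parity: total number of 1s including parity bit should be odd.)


Number of 1s in data: 7
Parity bit: 0

0


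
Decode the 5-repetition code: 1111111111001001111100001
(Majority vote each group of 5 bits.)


Groups: 11111, 11111, 00100, 11111, 00001
Majority votes: 11010

11010


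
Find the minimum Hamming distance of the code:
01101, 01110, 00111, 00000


Comparing all pairs, minimum distance: 2
Can detect 1 errors, correct 0 errors

2


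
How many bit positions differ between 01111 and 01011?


XOR: 00100
Count of 1s: 1

1


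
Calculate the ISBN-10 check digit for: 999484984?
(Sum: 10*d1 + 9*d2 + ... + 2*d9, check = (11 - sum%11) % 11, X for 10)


Weighted sum: 407
407 mod 11 = 0

Check digit: 0


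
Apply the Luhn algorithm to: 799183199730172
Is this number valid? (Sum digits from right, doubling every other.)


Luhn sum = 76
76 mod 10 = 6

Invalid (Luhn sum mod 10 = 6)


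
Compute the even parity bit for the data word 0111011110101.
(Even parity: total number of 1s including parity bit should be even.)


Number of 1s in data: 9
Parity bit: 1

1


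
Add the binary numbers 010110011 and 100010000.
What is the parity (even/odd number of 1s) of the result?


010110011 = 179
100010000 = 272
Sum = 451 = 111000011
1s count = 5

odd parity (5 ones in 111000011)


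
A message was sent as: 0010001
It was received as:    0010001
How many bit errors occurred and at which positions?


XOR: 0000000

0 errors (received matches sent)


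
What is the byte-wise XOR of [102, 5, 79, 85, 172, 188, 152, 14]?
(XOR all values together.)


XOR chain: 102 ^ 5 ^ 79 ^ 85 ^ 172 ^ 188 ^ 152 ^ 14 = 255

255


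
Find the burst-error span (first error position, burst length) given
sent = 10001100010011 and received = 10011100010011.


XOR: 00010000000000

Burst at position 3, length 1


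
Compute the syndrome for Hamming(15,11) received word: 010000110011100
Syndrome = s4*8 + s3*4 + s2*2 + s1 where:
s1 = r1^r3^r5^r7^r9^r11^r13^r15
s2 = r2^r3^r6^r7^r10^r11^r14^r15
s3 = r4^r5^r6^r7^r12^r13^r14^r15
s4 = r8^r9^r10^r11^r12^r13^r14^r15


s1=1, s2=1, s3=1, s4=0

Syndrome = 7 (error at position 7)


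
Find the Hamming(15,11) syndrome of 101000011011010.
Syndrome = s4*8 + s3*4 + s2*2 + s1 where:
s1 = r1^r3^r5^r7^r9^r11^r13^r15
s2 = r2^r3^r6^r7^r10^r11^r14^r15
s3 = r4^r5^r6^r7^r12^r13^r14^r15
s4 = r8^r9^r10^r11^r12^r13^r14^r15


s1=0, s2=1, s3=0, s4=1

Syndrome = 10 (error at position 10)


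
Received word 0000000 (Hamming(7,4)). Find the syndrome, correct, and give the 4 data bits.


Syndrome = 0: no error detected

Data: 0000 (no errors)


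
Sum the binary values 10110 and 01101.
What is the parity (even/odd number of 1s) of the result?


10110 = 22
01101 = 13
Sum = 35 = 100011
1s count = 3

odd parity (3 ones in 100011)


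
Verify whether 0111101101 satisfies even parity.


Number of 1s: 7

No, parity error (7 ones)


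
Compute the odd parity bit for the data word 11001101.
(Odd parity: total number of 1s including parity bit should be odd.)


Number of 1s in data: 5
Parity bit: 0

0


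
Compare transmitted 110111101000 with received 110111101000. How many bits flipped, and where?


XOR: 000000000000

0 errors (received matches sent)


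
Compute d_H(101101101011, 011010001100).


XOR: 110111100111
Count of 1s: 9

9


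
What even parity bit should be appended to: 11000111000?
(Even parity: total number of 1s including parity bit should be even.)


Number of 1s in data: 5
Parity bit: 1

1


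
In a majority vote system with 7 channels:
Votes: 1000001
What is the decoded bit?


Ones: 2 out of 7
Threshold: 4

0 (2/7 voted 1)


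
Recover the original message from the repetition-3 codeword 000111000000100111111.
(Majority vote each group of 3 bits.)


Groups: 000, 111, 000, 000, 100, 111, 111
Majority votes: 0100011

0100011


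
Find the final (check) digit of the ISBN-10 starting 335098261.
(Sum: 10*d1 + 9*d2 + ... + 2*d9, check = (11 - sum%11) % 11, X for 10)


Weighted sum: 219
219 mod 11 = 10

Check digit: 1


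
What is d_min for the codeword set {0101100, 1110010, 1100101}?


Comparing all pairs, minimum distance: 3
Can detect 2 errors, correct 1 errors

3


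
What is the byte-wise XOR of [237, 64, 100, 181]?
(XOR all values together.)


XOR chain: 237 ^ 64 ^ 100 ^ 181 = 124

124


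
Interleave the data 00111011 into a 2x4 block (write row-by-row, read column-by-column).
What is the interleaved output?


Matrix:
  0011
  1011
Read columns: 01001111

01001111


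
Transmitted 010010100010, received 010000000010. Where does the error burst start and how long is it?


XOR: 000010100000

Burst at position 4, length 3


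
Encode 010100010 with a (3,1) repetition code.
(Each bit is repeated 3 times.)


Each bit -> 3 copies

000111000111000000000111000


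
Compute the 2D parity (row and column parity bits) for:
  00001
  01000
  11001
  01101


Row parities: 1111
Column parities: 11101

Row P: 1111, Col P: 11101, Corner: 0


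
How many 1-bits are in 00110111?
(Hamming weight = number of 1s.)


Counting 1s in 00110111

5


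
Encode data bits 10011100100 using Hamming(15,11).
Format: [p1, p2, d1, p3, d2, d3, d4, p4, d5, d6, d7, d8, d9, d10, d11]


Parity bits: p1=0, p2=1, p3=0, p4=1

011000111100100


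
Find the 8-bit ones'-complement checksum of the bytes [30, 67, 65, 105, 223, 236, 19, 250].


Sum = 995 mod 256 = 227
Complement = 28

28


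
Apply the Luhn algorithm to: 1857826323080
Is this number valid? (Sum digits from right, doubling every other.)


Luhn sum = 57
57 mod 10 = 7

Invalid (Luhn sum mod 10 = 7)


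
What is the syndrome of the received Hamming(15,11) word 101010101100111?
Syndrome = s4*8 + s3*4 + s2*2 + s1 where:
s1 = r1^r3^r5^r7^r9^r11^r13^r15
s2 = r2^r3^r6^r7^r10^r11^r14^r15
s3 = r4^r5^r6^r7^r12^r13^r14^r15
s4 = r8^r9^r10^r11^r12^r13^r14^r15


s1=1, s2=1, s3=1, s4=1

Syndrome = 15 (error at position 15)


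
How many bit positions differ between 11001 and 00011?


XOR: 11010
Count of 1s: 3

3


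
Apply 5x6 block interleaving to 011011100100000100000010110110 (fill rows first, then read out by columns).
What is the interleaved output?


Matrix:
  011011
  100100
  000100
  000010
  110110
Read columns: 010011000110000011011001110000

010011000110000011011001110000


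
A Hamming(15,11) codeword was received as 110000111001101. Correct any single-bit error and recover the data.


Syndrome = 11: error at position 11

Data: 00011011101 (corrected bit 11)


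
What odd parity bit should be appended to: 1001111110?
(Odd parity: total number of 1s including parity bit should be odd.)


Number of 1s in data: 7
Parity bit: 0

0


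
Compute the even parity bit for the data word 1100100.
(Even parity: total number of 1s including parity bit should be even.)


Number of 1s in data: 3
Parity bit: 1

1


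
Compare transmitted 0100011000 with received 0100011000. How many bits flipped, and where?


XOR: 0000000000

0 errors (received matches sent)


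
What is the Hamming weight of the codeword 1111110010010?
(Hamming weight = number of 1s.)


Counting 1s in 1111110010010

8


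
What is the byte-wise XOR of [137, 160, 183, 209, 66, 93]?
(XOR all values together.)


XOR chain: 137 ^ 160 ^ 183 ^ 209 ^ 66 ^ 93 = 80

80


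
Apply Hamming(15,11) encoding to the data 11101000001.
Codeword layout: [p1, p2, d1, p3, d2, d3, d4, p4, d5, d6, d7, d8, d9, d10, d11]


Parity bits: p1=0, p2=1, p3=1, p4=0

011111001000001


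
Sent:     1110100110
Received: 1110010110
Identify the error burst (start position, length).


XOR: 0000110000

Burst at position 4, length 2


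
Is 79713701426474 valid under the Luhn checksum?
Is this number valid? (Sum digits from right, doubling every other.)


Luhn sum = 60
60 mod 10 = 0

Valid (Luhn sum mod 10 = 0)


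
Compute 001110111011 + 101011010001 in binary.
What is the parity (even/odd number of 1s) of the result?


001110111011 = 955
101011010001 = 2769
Sum = 3724 = 111010001100
1s count = 6

even parity (6 ones in 111010001100)


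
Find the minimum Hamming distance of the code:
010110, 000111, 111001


Comparing all pairs, minimum distance: 2
Can detect 1 errors, correct 0 errors

2


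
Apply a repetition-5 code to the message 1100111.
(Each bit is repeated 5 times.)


Each bit -> 5 copies

11111111110000000000111111111111111


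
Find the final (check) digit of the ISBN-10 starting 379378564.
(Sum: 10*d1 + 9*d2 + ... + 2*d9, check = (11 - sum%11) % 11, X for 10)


Weighted sum: 314
314 mod 11 = 6

Check digit: 5


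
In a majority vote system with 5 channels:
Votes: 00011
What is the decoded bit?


Ones: 2 out of 5
Threshold: 3

0 (2/5 voted 1)


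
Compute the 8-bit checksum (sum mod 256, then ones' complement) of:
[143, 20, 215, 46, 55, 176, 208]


Sum = 863 mod 256 = 95
Complement = 160

160


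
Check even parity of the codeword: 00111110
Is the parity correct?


Number of 1s: 5

No, parity error (5 ones)


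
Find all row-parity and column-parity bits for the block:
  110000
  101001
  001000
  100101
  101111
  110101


Row parities: 011110
Column parities: 101110

Row P: 011110, Col P: 101110, Corner: 0


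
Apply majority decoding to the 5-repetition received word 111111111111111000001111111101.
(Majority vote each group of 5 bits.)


Groups: 11111, 11111, 11111, 00000, 11111, 11101
Majority votes: 111011

111011


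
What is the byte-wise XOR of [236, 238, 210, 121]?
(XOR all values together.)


XOR chain: 236 ^ 238 ^ 210 ^ 121 = 169

169


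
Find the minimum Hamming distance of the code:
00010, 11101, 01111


Comparing all pairs, minimum distance: 2
Can detect 1 errors, correct 0 errors

2


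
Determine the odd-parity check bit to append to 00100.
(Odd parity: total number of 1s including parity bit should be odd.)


Number of 1s in data: 1
Parity bit: 0

0


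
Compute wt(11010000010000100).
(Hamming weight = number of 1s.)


Counting 1s in 11010000010000100

5


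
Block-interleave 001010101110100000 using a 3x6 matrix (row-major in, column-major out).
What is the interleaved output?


Matrix:
  001010
  101110
  100000
Read columns: 011000110010110000

011000110010110000


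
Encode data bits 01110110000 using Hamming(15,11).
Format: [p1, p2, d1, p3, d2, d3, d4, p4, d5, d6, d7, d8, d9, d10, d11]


Parity bits: p1=1, p2=0, p3=1, p4=0

100111100110000


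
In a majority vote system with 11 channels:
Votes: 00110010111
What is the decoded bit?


Ones: 6 out of 11
Threshold: 6

1 (6/11 voted 1)


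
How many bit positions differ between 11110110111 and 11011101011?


XOR: 00101011100
Count of 1s: 5

5


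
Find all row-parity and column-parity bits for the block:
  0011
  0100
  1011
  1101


Row parities: 0111
Column parities: 0001

Row P: 0111, Col P: 0001, Corner: 1


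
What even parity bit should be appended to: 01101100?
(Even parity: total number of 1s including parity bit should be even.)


Number of 1s in data: 4
Parity bit: 0

0


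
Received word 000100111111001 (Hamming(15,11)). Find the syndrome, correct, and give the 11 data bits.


Syndrome = 0: no error detected

Data: 00011111001 (no errors)


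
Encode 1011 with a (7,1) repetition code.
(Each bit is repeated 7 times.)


Each bit -> 7 copies

1111111000000011111111111111


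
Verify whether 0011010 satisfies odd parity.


Number of 1s: 3

Yes, parity is correct (3 ones)


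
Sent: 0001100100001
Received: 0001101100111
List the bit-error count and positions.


XOR: 0000001000110

3 error(s) at position(s): 6, 10, 11


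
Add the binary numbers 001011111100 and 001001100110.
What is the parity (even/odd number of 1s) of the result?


001011111100 = 764
001001100110 = 614
Sum = 1378 = 10101100010
1s count = 5

odd parity (5 ones in 10101100010)


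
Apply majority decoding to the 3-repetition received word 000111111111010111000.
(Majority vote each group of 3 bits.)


Groups: 000, 111, 111, 111, 010, 111, 000
Majority votes: 0111010

0111010


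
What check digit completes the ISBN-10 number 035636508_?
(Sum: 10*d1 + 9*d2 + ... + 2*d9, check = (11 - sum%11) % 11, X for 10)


Weighted sum: 193
193 mod 11 = 6

Check digit: 5


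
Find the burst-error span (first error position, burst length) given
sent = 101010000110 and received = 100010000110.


XOR: 001000000000

Burst at position 2, length 1


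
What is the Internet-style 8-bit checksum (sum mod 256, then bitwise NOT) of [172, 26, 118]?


Sum = 316 mod 256 = 60
Complement = 195

195


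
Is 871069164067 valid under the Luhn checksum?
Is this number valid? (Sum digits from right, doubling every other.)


Luhn sum = 54
54 mod 10 = 4

Invalid (Luhn sum mod 10 = 4)


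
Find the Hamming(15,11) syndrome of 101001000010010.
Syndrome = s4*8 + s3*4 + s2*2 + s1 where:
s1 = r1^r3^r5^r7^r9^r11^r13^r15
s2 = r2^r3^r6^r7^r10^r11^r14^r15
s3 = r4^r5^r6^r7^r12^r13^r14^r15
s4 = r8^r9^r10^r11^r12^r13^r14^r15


s1=1, s2=0, s3=0, s4=0

Syndrome = 1 (error at position 1)


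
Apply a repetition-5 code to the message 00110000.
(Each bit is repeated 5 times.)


Each bit -> 5 copies

0000000000111111111100000000000000000000


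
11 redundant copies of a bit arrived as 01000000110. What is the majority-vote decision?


Ones: 3 out of 11
Threshold: 6

0 (3/11 voted 1)


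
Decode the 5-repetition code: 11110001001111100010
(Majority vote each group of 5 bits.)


Groups: 11110, 00100, 11111, 00010
Majority votes: 1010

1010


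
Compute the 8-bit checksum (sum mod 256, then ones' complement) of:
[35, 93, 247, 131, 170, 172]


Sum = 848 mod 256 = 80
Complement = 175

175


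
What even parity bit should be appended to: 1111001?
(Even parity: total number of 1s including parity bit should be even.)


Number of 1s in data: 5
Parity bit: 1

1


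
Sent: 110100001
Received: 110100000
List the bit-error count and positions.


XOR: 000000001

1 error(s) at position(s): 8


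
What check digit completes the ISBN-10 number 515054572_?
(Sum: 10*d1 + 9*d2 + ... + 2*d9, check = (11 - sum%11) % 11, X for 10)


Weighted sum: 194
194 mod 11 = 7

Check digit: 4


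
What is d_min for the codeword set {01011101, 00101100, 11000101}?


Comparing all pairs, minimum distance: 3
Can detect 2 errors, correct 1 errors

3


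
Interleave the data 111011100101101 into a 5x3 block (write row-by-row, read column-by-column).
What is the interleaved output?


Matrix:
  111
  011
  100
  101
  101
Read columns: 101111100011011

101111100011011


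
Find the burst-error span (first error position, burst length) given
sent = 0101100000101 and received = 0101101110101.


XOR: 0000001110000

Burst at position 6, length 3


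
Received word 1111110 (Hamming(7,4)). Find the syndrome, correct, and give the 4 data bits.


Syndrome = 7: error at position 7

Data: 1111 (corrected bit 7)


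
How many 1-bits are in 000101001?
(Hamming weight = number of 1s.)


Counting 1s in 000101001

3


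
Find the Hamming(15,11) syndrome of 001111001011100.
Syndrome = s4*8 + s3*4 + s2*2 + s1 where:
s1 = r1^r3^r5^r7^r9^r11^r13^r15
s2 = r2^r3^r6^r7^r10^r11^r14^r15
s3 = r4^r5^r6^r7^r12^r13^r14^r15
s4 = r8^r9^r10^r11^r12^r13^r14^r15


s1=1, s2=1, s3=1, s4=0

Syndrome = 7 (error at position 7)


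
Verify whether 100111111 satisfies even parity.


Number of 1s: 7

No, parity error (7 ones)


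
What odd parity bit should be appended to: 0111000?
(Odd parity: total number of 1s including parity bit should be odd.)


Number of 1s in data: 3
Parity bit: 0

0


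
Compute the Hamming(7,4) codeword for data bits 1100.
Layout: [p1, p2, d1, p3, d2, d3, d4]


Parity bits: p1=0, p2=1, p3=1

0111100


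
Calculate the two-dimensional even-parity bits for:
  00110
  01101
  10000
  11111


Row parities: 0111
Column parities: 00100

Row P: 0111, Col P: 00100, Corner: 1


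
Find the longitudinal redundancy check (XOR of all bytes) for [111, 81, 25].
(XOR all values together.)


XOR chain: 111 ^ 81 ^ 25 = 39

39


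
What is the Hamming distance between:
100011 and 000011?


XOR: 100000
Count of 1s: 1

1


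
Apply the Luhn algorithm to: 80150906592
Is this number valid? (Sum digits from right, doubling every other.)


Luhn sum = 38
38 mod 10 = 8

Invalid (Luhn sum mod 10 = 8)


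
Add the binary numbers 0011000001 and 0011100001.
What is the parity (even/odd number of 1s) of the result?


0011000001 = 193
0011100001 = 225
Sum = 418 = 110100010
1s count = 4

even parity (4 ones in 110100010)


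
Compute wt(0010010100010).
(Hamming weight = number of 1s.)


Counting 1s in 0010010100010

4


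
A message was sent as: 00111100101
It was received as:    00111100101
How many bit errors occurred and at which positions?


XOR: 00000000000

0 errors (received matches sent)


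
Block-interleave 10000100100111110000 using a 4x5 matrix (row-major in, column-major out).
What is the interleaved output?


Matrix:
  10000
  10010
  01111
  10000
Read columns: 11010010001001100010

11010010001001100010


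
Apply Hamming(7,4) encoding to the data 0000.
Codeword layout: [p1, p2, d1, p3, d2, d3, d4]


Parity bits: p1=0, p2=0, p3=0

0000000


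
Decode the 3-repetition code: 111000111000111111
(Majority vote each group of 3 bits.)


Groups: 111, 000, 111, 000, 111, 111
Majority votes: 101011

101011


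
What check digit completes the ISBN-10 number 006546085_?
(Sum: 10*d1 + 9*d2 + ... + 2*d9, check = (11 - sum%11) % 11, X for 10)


Weighted sum: 171
171 mod 11 = 6

Check digit: 5


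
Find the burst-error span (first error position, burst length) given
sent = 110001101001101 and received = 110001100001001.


XOR: 000000001000100

Burst at position 8, length 5


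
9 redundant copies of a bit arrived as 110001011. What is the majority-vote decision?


Ones: 5 out of 9
Threshold: 5

1 (5/9 voted 1)


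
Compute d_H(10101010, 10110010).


XOR: 00011000
Count of 1s: 2

2


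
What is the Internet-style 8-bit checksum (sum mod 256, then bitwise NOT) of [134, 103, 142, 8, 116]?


Sum = 503 mod 256 = 247
Complement = 8

8


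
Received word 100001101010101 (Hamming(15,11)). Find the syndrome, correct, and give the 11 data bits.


Syndrome = 0: no error detected

Data: 00111010101 (no errors)


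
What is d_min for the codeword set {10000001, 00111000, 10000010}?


Comparing all pairs, minimum distance: 2
Can detect 1 errors, correct 0 errors

2


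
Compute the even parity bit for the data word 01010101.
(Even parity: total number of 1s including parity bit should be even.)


Number of 1s in data: 4
Parity bit: 0

0


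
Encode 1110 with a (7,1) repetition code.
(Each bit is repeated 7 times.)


Each bit -> 7 copies

1111111111111111111110000000


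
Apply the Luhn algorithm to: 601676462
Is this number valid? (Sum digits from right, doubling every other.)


Luhn sum = 29
29 mod 10 = 9

Invalid (Luhn sum mod 10 = 9)


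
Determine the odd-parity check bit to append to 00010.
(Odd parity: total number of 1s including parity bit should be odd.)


Number of 1s in data: 1
Parity bit: 0

0


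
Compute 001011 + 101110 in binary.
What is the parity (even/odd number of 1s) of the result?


001011 = 11
101110 = 46
Sum = 57 = 111001
1s count = 4

even parity (4 ones in 111001)


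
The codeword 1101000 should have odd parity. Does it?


Number of 1s: 3

Yes, parity is correct (3 ones)


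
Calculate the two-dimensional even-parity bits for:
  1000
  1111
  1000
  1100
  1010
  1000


Row parities: 101001
Column parities: 0001

Row P: 101001, Col P: 0001, Corner: 1


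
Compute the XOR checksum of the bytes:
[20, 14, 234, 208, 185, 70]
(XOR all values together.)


XOR chain: 20 ^ 14 ^ 234 ^ 208 ^ 185 ^ 70 = 223

223


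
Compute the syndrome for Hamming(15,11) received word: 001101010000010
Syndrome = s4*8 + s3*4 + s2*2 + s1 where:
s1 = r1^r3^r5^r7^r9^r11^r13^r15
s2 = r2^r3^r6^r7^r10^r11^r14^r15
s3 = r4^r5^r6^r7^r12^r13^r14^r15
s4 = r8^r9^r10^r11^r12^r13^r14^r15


s1=1, s2=1, s3=1, s4=0

Syndrome = 7 (error at position 7)


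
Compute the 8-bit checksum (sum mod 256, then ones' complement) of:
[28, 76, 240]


Sum = 344 mod 256 = 88
Complement = 167

167


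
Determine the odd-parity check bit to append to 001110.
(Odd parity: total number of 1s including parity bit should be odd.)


Number of 1s in data: 3
Parity bit: 0

0


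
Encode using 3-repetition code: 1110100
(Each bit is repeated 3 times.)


Each bit -> 3 copies

111111111000111000000


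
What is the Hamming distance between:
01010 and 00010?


XOR: 01000
Count of 1s: 1

1


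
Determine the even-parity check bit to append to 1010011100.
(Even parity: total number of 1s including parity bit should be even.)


Number of 1s in data: 5
Parity bit: 1

1


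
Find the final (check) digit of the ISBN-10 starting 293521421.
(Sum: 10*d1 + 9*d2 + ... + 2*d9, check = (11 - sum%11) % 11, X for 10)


Weighted sum: 201
201 mod 11 = 3

Check digit: 8


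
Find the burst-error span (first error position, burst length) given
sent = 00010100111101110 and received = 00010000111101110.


XOR: 00000100000000000

Burst at position 5, length 1


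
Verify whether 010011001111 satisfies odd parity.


Number of 1s: 7

Yes, parity is correct (7 ones)


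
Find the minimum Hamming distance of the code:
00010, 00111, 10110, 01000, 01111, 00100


Comparing all pairs, minimum distance: 1
Can detect 0 errors, correct 0 errors

1


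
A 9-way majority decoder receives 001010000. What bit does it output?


Ones: 2 out of 9
Threshold: 5

0 (2/9 voted 1)


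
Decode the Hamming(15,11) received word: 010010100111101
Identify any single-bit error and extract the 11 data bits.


Syndrome = 15: error at position 15

Data: 01010111100 (corrected bit 15)


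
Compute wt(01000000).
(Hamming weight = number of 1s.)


Counting 1s in 01000000

1


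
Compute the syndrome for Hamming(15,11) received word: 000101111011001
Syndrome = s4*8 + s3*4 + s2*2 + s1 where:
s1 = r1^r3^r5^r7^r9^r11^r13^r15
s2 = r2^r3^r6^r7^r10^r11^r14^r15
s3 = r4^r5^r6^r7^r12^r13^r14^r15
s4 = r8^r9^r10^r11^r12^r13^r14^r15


s1=0, s2=0, s3=1, s4=1

Syndrome = 12 (error at position 12)


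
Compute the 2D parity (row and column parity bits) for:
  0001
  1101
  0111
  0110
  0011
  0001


Row parities: 111001
Column parities: 1111

Row P: 111001, Col P: 1111, Corner: 0


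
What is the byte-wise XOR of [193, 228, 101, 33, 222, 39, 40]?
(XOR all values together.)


XOR chain: 193 ^ 228 ^ 101 ^ 33 ^ 222 ^ 39 ^ 40 = 176

176


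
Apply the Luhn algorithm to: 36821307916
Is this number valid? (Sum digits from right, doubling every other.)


Luhn sum = 47
47 mod 10 = 7

Invalid (Luhn sum mod 10 = 7)


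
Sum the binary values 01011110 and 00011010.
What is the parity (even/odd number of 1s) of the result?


01011110 = 94
00011010 = 26
Sum = 120 = 1111000
1s count = 4

even parity (4 ones in 1111000)


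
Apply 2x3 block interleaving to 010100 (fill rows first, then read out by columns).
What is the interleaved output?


Matrix:
  010
  100
Read columns: 011000

011000


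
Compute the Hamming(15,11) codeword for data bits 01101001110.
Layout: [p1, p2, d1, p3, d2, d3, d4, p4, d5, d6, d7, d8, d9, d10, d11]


Parity bits: p1=1, p2=0, p3=1, p4=0

100111001001110


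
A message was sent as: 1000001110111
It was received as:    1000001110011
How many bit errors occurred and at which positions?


XOR: 0000000000100

1 error(s) at position(s): 10


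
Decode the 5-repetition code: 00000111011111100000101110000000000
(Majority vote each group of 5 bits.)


Groups: 00000, 11101, 11111, 00000, 10111, 00000, 00000
Majority votes: 0110100

0110100


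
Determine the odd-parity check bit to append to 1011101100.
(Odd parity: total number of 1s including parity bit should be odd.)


Number of 1s in data: 6
Parity bit: 1

1


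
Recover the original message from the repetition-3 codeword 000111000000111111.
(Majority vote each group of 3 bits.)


Groups: 000, 111, 000, 000, 111, 111
Majority votes: 010011

010011


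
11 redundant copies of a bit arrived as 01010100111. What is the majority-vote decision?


Ones: 6 out of 11
Threshold: 6

1 (6/11 voted 1)


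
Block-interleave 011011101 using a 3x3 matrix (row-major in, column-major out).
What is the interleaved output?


Matrix:
  011
  011
  101
Read columns: 001110111

001110111


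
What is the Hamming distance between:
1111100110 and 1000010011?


XOR: 0111110101
Count of 1s: 7

7


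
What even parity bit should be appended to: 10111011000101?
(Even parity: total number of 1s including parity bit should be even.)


Number of 1s in data: 8
Parity bit: 0

0


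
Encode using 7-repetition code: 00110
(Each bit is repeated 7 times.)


Each bit -> 7 copies

00000000000000111111111111110000000


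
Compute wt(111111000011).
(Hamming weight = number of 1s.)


Counting 1s in 111111000011

8


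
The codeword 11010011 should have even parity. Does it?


Number of 1s: 5

No, parity error (5 ones)


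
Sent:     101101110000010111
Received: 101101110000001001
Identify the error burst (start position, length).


XOR: 000000000000011110

Burst at position 13, length 4


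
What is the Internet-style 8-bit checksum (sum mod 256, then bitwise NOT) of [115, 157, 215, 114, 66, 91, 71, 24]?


Sum = 853 mod 256 = 85
Complement = 170

170


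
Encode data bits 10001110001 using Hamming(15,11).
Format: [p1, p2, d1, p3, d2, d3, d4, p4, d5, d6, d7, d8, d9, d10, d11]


Parity bits: p1=0, p2=0, p3=1, p4=0

001100001110001


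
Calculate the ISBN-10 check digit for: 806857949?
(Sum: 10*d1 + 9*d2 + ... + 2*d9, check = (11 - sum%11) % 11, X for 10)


Weighted sum: 315
315 mod 11 = 7

Check digit: 4


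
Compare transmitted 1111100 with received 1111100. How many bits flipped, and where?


XOR: 0000000

0 errors (received matches sent)


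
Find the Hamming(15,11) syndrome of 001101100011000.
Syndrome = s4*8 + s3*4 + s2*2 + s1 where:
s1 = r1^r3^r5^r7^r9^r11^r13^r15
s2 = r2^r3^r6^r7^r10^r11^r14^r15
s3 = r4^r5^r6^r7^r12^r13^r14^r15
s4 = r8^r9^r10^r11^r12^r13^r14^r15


s1=1, s2=0, s3=0, s4=0

Syndrome = 1 (error at position 1)


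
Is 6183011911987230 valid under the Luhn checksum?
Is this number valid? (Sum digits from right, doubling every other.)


Luhn sum = 59
59 mod 10 = 9

Invalid (Luhn sum mod 10 = 9)


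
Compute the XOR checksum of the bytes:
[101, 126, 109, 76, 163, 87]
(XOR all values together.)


XOR chain: 101 ^ 126 ^ 109 ^ 76 ^ 163 ^ 87 = 206

206


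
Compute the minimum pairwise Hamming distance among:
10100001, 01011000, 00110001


Comparing all pairs, minimum distance: 2
Can detect 1 errors, correct 0 errors

2


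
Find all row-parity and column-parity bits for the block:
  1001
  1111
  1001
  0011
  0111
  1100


Row parities: 000010
Column parities: 0111

Row P: 000010, Col P: 0111, Corner: 1


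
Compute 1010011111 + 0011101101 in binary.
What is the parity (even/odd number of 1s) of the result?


1010011111 = 671
0011101101 = 237
Sum = 908 = 1110001100
1s count = 5

odd parity (5 ones in 1110001100)


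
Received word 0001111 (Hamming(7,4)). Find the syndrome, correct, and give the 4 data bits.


Syndrome = 0: no error detected

Data: 0111 (no errors)


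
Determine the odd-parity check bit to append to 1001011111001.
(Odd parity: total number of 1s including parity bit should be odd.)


Number of 1s in data: 8
Parity bit: 1

1


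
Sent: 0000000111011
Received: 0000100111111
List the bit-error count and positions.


XOR: 0000100000100

2 error(s) at position(s): 4, 10


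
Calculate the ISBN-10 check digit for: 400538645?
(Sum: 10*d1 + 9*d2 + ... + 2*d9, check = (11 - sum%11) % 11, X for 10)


Weighted sum: 179
179 mod 11 = 3

Check digit: 8


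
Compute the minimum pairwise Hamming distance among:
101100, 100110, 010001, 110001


Comparing all pairs, minimum distance: 1
Can detect 0 errors, correct 0 errors

1


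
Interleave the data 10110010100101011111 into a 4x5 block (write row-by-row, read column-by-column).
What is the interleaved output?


Matrix:
  10110
  01010
  01010
  11111
Read columns: 10010111100111110001

10010111100111110001


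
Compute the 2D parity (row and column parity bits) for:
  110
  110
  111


Row parities: 001
Column parities: 111

Row P: 001, Col P: 111, Corner: 1


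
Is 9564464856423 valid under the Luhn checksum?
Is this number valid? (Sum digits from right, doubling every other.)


Luhn sum = 61
61 mod 10 = 1

Invalid (Luhn sum mod 10 = 1)


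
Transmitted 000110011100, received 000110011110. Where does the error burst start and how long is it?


XOR: 000000000010

Burst at position 10, length 1


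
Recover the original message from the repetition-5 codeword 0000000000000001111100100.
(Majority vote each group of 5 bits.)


Groups: 00000, 00000, 00000, 11111, 00100
Majority votes: 00010

00010


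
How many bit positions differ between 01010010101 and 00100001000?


XOR: 01110011101
Count of 1s: 7

7


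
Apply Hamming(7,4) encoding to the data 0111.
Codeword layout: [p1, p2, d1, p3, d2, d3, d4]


Parity bits: p1=0, p2=0, p3=1

0001111


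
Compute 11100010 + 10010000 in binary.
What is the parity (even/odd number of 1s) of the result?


11100010 = 226
10010000 = 144
Sum = 370 = 101110010
1s count = 5

odd parity (5 ones in 101110010)


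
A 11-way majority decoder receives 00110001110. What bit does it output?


Ones: 5 out of 11
Threshold: 6

0 (5/11 voted 1)


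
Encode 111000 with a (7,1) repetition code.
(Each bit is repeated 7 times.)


Each bit -> 7 copies

111111111111111111111000000000000000000000


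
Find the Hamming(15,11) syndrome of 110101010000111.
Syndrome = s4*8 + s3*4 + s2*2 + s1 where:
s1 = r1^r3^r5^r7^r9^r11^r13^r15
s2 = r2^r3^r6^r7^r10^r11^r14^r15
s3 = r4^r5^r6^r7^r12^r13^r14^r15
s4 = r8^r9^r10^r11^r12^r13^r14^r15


s1=1, s2=0, s3=1, s4=0

Syndrome = 5 (error at position 5)


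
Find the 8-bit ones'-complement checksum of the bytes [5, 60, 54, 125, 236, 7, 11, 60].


Sum = 558 mod 256 = 46
Complement = 209

209


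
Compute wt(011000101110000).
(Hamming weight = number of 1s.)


Counting 1s in 011000101110000

6


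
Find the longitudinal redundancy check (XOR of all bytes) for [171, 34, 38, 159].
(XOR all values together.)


XOR chain: 171 ^ 34 ^ 38 ^ 159 = 48

48


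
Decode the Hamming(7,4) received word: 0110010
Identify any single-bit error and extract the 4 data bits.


Syndrome = 7: error at position 7

Data: 1011 (corrected bit 7)


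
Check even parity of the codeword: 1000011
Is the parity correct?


Number of 1s: 3

No, parity error (3 ones)


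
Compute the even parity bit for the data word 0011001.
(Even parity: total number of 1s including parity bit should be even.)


Number of 1s in data: 3
Parity bit: 1

1


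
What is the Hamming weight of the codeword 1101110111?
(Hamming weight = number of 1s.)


Counting 1s in 1101110111

8


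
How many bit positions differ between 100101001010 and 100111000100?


XOR: 000010001110
Count of 1s: 4

4


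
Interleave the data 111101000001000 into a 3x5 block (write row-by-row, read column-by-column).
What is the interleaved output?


Matrix:
  11110
  10000
  01000
Read columns: 110101100100000

110101100100000


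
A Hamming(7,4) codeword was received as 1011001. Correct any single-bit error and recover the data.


Syndrome = 1: error at position 1

Data: 1001 (corrected bit 1)


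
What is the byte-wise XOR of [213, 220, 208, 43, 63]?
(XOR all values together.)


XOR chain: 213 ^ 220 ^ 208 ^ 43 ^ 63 = 205

205


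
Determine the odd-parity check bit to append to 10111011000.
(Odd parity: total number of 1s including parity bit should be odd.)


Number of 1s in data: 6
Parity bit: 1

1


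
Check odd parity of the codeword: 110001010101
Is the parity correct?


Number of 1s: 6

No, parity error (6 ones)


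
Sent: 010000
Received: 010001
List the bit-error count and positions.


XOR: 000001

1 error(s) at position(s): 5


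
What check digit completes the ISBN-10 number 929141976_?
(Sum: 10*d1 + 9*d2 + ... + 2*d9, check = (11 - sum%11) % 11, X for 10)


Weighted sum: 285
285 mod 11 = 10

Check digit: 1


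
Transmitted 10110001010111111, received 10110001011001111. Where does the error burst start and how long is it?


XOR: 00000000001110000

Burst at position 10, length 3


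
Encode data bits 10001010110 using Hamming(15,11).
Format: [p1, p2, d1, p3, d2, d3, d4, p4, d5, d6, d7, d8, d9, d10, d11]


Parity bits: p1=0, p2=1, p3=0, p4=0

011000001010110


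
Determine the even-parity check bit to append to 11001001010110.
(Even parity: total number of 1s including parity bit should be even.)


Number of 1s in data: 7
Parity bit: 1

1


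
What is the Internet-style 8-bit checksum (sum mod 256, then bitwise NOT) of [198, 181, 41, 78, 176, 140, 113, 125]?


Sum = 1052 mod 256 = 28
Complement = 227

227


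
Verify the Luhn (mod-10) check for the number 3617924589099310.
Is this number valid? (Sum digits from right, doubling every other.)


Luhn sum = 84
84 mod 10 = 4

Invalid (Luhn sum mod 10 = 4)


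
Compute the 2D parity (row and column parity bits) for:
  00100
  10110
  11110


Row parities: 110
Column parities: 01100

Row P: 110, Col P: 01100, Corner: 0


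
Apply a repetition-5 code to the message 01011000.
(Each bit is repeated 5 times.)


Each bit -> 5 copies

0000011111000001111111111000000000000000


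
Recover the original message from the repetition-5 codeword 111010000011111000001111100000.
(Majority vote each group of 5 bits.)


Groups: 11101, 00000, 11111, 00000, 11111, 00000
Majority votes: 101010

101010


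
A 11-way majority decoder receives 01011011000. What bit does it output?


Ones: 5 out of 11
Threshold: 6

0 (5/11 voted 1)


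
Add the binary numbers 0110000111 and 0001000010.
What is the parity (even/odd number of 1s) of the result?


0110000111 = 391
0001000010 = 66
Sum = 457 = 111001001
1s count = 5

odd parity (5 ones in 111001001)


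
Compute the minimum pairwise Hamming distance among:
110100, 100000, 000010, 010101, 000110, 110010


Comparing all pairs, minimum distance: 1
Can detect 0 errors, correct 0 errors

1


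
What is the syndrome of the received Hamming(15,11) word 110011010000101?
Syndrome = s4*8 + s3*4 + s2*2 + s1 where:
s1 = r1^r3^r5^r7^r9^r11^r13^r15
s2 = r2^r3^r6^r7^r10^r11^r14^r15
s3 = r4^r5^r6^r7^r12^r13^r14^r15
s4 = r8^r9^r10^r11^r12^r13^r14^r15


s1=0, s2=1, s3=0, s4=1

Syndrome = 10 (error at position 10)


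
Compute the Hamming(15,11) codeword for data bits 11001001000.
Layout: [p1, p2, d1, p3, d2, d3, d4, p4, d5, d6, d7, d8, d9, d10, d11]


Parity bits: p1=1, p2=1, p3=0, p4=0

111010001001000


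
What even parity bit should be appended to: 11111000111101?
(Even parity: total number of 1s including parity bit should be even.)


Number of 1s in data: 10
Parity bit: 0

0


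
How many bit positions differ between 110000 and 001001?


XOR: 111001
Count of 1s: 4

4


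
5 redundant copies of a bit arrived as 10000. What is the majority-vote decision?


Ones: 1 out of 5
Threshold: 3

0 (1/5 voted 1)


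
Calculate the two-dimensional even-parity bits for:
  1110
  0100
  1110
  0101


Row parities: 1110
Column parities: 0001

Row P: 1110, Col P: 0001, Corner: 1


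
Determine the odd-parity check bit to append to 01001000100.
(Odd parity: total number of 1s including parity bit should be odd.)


Number of 1s in data: 3
Parity bit: 0

0


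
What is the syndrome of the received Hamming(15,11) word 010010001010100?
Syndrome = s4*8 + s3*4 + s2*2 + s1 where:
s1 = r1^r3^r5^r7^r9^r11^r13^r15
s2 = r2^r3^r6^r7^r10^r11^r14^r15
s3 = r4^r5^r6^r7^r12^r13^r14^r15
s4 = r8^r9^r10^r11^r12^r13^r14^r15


s1=0, s2=0, s3=0, s4=1

Syndrome = 8 (error at position 8)


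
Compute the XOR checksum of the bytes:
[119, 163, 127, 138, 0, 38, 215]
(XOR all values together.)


XOR chain: 119 ^ 163 ^ 127 ^ 138 ^ 0 ^ 38 ^ 215 = 208

208


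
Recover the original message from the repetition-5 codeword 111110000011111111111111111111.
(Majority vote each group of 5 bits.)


Groups: 11111, 00000, 11111, 11111, 11111, 11111
Majority votes: 101111

101111


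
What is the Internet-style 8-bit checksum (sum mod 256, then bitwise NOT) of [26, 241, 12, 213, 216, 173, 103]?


Sum = 984 mod 256 = 216
Complement = 39

39


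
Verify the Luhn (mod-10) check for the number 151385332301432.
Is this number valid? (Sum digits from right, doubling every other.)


Luhn sum = 49
49 mod 10 = 9

Invalid (Luhn sum mod 10 = 9)


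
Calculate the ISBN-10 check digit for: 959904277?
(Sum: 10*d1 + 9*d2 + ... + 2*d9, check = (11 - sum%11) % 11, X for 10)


Weighted sum: 333
333 mod 11 = 3

Check digit: 8


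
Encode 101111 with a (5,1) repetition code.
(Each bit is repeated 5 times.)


Each bit -> 5 copies

111110000011111111111111111111
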